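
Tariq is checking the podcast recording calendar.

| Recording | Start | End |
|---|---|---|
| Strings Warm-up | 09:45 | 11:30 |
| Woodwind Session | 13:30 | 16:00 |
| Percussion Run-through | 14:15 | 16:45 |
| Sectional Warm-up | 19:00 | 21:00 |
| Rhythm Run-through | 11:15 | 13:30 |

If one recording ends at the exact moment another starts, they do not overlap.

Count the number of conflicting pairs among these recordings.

2

Two intervals overlap when each starts before the other ends.
Sorted by start: Strings Warm-up, Rhythm Run-through, Woodwind Session, Percussion Run-through, Sectional Warm-up.
Rhythm Run-through starts before Strings Warm-up ends → Strings Warm-up and Rhythm Run-through overlap.
Woodwind Session starts after Strings Warm-up ends, so Strings Warm-up has no further overlaps.
Woodwind Session starts exactly when Rhythm Run-through ends (back-to-back, no overlap), so Rhythm Run-through has no further overlaps.
Percussion Run-through starts before Woodwind Session ends → Woodwind Session and Percussion Run-through overlap.
Sectional Warm-up starts after Woodwind Session ends.
Sectional Warm-up starts after Percussion Run-through ends.
Overlapping pairs: Percussion Run-through & Woodwind Session, Rhythm Run-through & Strings Warm-up — 2 in total.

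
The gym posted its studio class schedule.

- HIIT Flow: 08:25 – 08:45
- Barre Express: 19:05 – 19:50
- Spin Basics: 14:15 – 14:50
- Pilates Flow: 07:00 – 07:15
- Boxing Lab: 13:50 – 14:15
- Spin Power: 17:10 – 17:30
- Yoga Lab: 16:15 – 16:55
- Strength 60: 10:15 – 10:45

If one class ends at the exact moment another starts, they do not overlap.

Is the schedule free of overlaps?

Yes

Two intervals overlap when each starts before the other ends.
Sorted by start: Pilates Flow, HIIT Flow, Strength 60, Boxing Lab, Spin Basics, Yoga Lab, Spin Power, Barre Express.
HIIT Flow starts after Pilates Flow ends; Pilates Flow is clear from here.
Strength 60 starts after HIIT Flow ends; HIIT Flow is clear from here.
Boxing Lab starts after Strength 60 ends; Strength 60 is clear from here.
Spin Basics starts exactly when Boxing Lab ends (back-to-back, no overlap); Boxing Lab is clear from here.
Yoga Lab starts after Spin Basics ends; Spin Basics is clear from here.
Spin Power starts after Yoga Lab ends; Yoga Lab is clear from here.
Barre Express starts after Spin Power ends.
Every pair is clear; the schedule has no overlaps.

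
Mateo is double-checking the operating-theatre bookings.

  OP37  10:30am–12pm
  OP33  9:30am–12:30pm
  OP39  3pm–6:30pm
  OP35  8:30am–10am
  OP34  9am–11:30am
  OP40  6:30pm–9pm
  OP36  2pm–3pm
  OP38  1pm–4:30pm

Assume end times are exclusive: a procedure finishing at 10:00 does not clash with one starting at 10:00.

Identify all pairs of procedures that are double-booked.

Two intervals overlap when each starts before the other ends.
Sorted by start: OP35, OP34, OP33, OP37, OP38, OP36, OP39, OP40.
OP34 starts before OP35 ends → OP35 and OP34 overlap.
OP33 starts before OP35 ends → OP35 and OP33 overlap.
OP37 starts after OP35 ends, so OP35 has no further overlaps.
OP33 starts before OP34 ends → OP34 and OP33 overlap.
OP37 starts before OP34 ends → OP34 and OP37 overlap.
OP38 starts after OP34 ends, so OP34 has no further overlaps.
OP37 starts before OP33 ends → OP33 and OP37 overlap.
OP38 starts after OP33 ends, so OP33 has no further overlaps.
OP38 starts after OP37 ends, so OP37 has no further overlaps.
OP36 starts before OP38 ends → OP38 and OP36 overlap.
OP39 starts before OP38 ends → OP38 and OP39 overlap.
OP40 starts after OP38 ends.
OP39 starts exactly when OP36 ends (back-to-back, no overlap), so OP36 has no further overlaps.
OP40 starts exactly when OP39 ends (back-to-back, no overlap).

OP33 & OP34, OP33 & OP35, OP33 & OP37, OP34 & OP35, OP34 & OP37, OP36 & OP38, OP38 & OP39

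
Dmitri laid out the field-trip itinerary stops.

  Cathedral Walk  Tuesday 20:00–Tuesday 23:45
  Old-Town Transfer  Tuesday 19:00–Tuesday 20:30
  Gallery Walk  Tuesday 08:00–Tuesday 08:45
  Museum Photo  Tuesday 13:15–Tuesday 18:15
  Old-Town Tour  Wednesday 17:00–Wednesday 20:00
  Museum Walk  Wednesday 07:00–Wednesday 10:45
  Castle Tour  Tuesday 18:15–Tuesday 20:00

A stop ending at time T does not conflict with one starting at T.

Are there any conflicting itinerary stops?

Sorted by start: Gallery Walk, Museum Photo, Castle Tour, Old-Town Transfer, Cathedral Walk, Museum Walk, Old-Town Tour.
Museum Photo starts after Gallery Walk ends — done with Gallery Walk.
Castle Tour starts exactly when Museum Photo ends (back-to-back, no overlap) — done with Museum Photo.
Old-Town Transfer starts before Castle Tour ends → Castle Tour and Old-Town Transfer overlap.
That's a conflict, so the schedule is not conflict-free.

Yes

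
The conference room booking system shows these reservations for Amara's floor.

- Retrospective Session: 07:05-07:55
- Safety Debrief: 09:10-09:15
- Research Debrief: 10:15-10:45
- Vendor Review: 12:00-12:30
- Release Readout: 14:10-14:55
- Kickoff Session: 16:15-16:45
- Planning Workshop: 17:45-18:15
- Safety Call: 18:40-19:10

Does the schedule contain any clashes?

Two intervals overlap when each starts before the other ends.
Sorted by start: Retrospective Session, Safety Debrief, Research Debrief, Vendor Review, Release Readout, Kickoff Session, Planning Workshop, Safety Call.
Safety Debrief starts after Retrospective Session ends — done with Retrospective Session.
Research Debrief starts after Safety Debrief ends — done with Safety Debrief.
Vendor Review starts after Research Debrief ends — done with Research Debrief.
Release Readout starts after Vendor Review ends — done with Vendor Review.
Kickoff Session starts after Release Readout ends — done with Release Readout.
Planning Workshop starts after Kickoff Session ends — done with Kickoff Session.
Safety Call starts after Planning Workshop ends.
Every pair is clear; the schedule has no overlaps.

No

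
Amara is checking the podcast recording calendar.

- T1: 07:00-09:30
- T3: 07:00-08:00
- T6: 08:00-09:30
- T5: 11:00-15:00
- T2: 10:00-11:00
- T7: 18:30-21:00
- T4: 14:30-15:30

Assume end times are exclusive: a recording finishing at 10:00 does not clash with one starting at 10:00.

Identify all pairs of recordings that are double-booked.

T1 & T3, T1 & T6, T4 & T5

Sorted by start: T1, T3, T6, T2, T5, T4, T7.
T3 starts before T1 ends → T1 and T3 overlap.
T6 starts before T1 ends → T1 and T6 overlap.
T2 starts after T1 ends, so T1 has no further overlaps.
T6 starts exactly when T3 ends (back-to-back, no overlap), so T3 has no further overlaps.
T2 starts after T6 ends, so T6 has no further overlaps.
T5 starts exactly when T2 ends (back-to-back, no overlap), so T2 has no further overlaps.
T4 starts before T5 ends → T5 and T4 overlap.
T7 starts after T5 ends.
T7 starts after T4 ends.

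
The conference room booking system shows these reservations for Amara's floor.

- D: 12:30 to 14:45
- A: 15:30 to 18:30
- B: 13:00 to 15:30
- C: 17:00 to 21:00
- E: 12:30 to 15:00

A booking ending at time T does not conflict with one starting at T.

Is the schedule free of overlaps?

Check each pair: they overlap iff neither finishes before the other starts.
Sorted by start: D, E, B, A, C.
E starts before D ends → D and E overlap.
That's a conflict, so the schedule is not conflict-free.

No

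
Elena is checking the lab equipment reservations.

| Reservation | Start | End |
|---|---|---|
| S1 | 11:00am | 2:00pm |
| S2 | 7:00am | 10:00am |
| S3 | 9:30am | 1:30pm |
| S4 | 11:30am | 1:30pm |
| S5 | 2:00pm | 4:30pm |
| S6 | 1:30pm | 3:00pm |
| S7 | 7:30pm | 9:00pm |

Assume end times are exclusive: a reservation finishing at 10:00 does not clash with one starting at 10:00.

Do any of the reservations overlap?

Check each pair: they overlap iff neither finishes before the other starts.
Sorted by start: S2, S3, S1, S4, S6, S5, S7.
S3 starts before S2 ends → S2 and S3 overlap.
That's a conflict, so the schedule is not conflict-free.

Yes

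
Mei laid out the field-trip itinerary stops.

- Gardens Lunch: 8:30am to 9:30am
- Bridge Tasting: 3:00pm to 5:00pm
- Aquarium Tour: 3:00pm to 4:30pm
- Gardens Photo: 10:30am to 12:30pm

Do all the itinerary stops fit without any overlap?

Sorted by start: Gardens Lunch, Gardens Photo, Bridge Tasting, Aquarium Tour.
Gardens Photo starts after Gardens Lunch ends, so nothing later overlaps Gardens Lunch either.
Bridge Tasting starts after Gardens Photo ends, so nothing later overlaps Gardens Photo either.
Aquarium Tour starts before Bridge Tasting ends → Bridge Tasting and Aquarium Tour overlap.
That's a conflict, so the schedule is not conflict-free.

No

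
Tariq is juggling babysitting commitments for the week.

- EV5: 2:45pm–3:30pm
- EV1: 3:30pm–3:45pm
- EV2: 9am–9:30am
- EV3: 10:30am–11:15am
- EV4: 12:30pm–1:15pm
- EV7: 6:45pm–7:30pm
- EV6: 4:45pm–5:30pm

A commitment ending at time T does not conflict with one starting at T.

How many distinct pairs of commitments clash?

Sorted by start: EV2, EV3, EV4, EV5, EV1, EV6, EV7.
EV3 starts after EV2 ends — done with EV2.
EV4 starts after EV3 ends — done with EV3.
EV5 starts after EV4 ends — done with EV4.
EV1 starts exactly when EV5 ends (back-to-back, no overlap) — done with EV5.
EV6 starts after EV1 ends — done with EV1.
EV7 starts after EV6 ends.
No pair overlaps.

0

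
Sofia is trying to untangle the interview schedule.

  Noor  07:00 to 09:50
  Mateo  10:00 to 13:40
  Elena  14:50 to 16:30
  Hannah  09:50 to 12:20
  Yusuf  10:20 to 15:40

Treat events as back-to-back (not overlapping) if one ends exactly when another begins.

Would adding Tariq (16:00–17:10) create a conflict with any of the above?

Noor: ends 09:50 at or before Tariq starts 16:00 → clear.
Hannah: ends 12:20 at or before Tariq starts 16:00 → clear.
Mateo: ends 13:40 at or before Tariq starts 16:00 → clear.
Yusuf: ends 15:40 at or before Tariq starts 16:00 → clear.
Elena: starts 14:50 before Tariq ends 17:10, and ends 16:30 after Tariq starts 16:00 → overlap.
Tariq overlaps Elena.

Yes — it overlaps Elena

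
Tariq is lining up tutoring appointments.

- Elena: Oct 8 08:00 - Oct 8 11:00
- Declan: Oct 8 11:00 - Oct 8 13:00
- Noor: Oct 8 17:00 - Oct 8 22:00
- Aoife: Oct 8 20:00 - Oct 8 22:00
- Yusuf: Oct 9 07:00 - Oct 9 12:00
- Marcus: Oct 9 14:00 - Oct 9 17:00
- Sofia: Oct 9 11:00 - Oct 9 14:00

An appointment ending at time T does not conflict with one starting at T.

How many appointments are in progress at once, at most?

2

Walk through starts and ends in time order (an end at T is processed before a start at T):
Oct 8 08:00 start Elena → 1
Oct 8 11:00 end Elena → 0
Oct 8 11:00 start Declan → 1
Oct 8 13:00 end Declan → 0
Oct 8 17:00 start Noor → 1
Oct 8 20:00 start Aoife → 2
Oct 8 22:00 end Aoife → 1
Oct 8 22:00 end Noor → 0
Oct 9 07:00 start Yusuf → 1
Oct 9 11:00 start Sofia → 2
Oct 9 12:00 end Yusuf → 1
Oct 9 14:00 end Sofia → 0
Oct 9 14:00 start Marcus → 1
Oct 9 17:00 end Marcus → 0
Peak is 2, at Oct 8 20:00 (Aoife, Noor).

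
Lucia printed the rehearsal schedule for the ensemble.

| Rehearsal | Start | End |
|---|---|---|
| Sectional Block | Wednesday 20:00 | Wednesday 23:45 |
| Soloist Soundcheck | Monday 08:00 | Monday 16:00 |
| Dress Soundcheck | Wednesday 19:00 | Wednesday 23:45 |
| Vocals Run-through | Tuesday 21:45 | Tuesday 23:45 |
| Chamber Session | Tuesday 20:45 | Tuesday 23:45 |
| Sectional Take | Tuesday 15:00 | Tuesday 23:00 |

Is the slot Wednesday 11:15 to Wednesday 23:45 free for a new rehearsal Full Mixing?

No — it overlaps Dress Soundcheck, Sectional Block

Soloist Soundcheck: ends Monday 16:00 at or before Full Mixing starts Wednesday 11:15 → clear.
Sectional Take: ends Tuesday 23:00 at or before Full Mixing starts Wednesday 11:15 → clear.
Chamber Session: ends Tuesday 23:45 at or before Full Mixing starts Wednesday 11:15 → clear.
Vocals Run-through: ends Tuesday 23:45 at or before Full Mixing starts Wednesday 11:15 → clear.
Dress Soundcheck: starts Wednesday 19:00 before Full Mixing ends Wednesday 23:45, and ends Wednesday 23:45 after Full Mixing starts Wednesday 11:15 → overlap.
Sectional Block: starts Wednesday 20:00 before Full Mixing ends Wednesday 23:45, and ends Wednesday 23:45 after Full Mixing starts Wednesday 11:15 → overlap.
Full Mixing overlaps Sectional Block, Dress Soundcheck.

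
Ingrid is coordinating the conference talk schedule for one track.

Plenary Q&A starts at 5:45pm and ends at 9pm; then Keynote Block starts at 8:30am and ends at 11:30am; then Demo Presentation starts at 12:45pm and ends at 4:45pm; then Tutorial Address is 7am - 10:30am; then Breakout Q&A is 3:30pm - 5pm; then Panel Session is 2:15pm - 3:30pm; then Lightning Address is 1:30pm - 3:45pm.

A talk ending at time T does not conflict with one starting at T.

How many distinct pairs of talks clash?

6

Sorted by start: Tutorial Address, Keynote Block, Demo Presentation, Lightning Address, Panel Session, Breakout Q&A, Plenary Q&A.
Keynote Block starts before Tutorial Address ends → Tutorial Address and Keynote Block overlap.
Demo Presentation starts after Tutorial Address ends; Tutorial Address is clear from here.
Demo Presentation starts after Keynote Block ends; Keynote Block is clear from here.
Lightning Address starts before Demo Presentation ends → Demo Presentation and Lightning Address overlap.
Panel Session starts before Demo Presentation ends → Demo Presentation and Panel Session overlap.
Breakout Q&A starts before Demo Presentation ends → Demo Presentation and Breakout Q&A overlap.
Plenary Q&A starts after Demo Presentation ends.
Panel Session starts before Lightning Address ends → Lightning Address and Panel Session overlap.
Breakout Q&A starts before Lightning Address ends → Lightning Address and Breakout Q&A overlap.
Plenary Q&A starts after Lightning Address ends.
Breakout Q&A starts exactly when Panel Session ends (back-to-back, no overlap); Panel Session is clear from here.
Plenary Q&A starts after Breakout Q&A ends.
Overlapping pairs: Breakout Q&A & Demo Presentation, Breakout Q&A & Lightning Address, Demo Presentation & Lightning Address, Demo Presentation & Panel Session, Keynote Block & Tutorial Address, Lightning Address & Panel Session — 6 in total.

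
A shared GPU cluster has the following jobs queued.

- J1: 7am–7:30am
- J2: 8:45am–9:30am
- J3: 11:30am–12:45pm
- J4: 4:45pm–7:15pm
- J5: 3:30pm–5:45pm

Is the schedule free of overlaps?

No

Sorted by start: J1, J2, J3, J5, J4.
J2 starts after J1 ends — done with J1.
J3 starts after J2 ends — done with J2.
J5 starts after J3 ends — done with J3.
J4 starts before J5 ends → J5 and J4 overlap.
That's a conflict, so the schedule is not conflict-free.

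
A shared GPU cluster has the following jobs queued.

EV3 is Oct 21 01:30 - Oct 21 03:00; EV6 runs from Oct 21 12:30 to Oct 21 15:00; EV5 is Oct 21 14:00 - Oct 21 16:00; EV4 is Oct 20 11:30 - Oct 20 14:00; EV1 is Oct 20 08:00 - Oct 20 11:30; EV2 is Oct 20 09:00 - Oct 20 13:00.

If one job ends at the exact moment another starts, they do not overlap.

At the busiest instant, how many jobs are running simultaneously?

2

Sweep the timeline, counting +1 at each start and −1 at each end (ends before starts at a tie):
Oct 20 08:00 start EV1 → 1
Oct 20 09:00 start EV2 → 2
Oct 20 11:30 end EV1 → 1
Oct 20 11:30 start EV4 → 2
Oct 20 13:00 end EV2 → 1
Oct 20 14:00 end EV4 → 0
Oct 21 01:30 start EV3 → 1
Oct 21 03:00 end EV3 → 0
Oct 21 12:30 start EV6 → 1
Oct 21 14:00 start EV5 → 2
Oct 21 15:00 end EV6 → 1
Oct 21 16:00 end EV5 → 0
Peak is 2, at Oct 20 09:00 (EV1, EV2).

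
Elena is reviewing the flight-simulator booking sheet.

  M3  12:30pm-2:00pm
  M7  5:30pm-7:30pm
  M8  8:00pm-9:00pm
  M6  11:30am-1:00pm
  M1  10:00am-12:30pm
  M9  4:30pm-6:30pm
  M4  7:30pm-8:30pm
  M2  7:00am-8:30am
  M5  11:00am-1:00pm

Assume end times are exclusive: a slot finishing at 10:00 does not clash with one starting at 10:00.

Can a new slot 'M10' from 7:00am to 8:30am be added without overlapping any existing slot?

M2: starts 7:00am before M10 ends 8:30am, and ends 8:30am after M10 starts 7:00am → overlap.
M1: starts 10:00am at or after M10 ends 8:30am → clear.
M5: starts 11:00am at or after M10 ends 8:30am → clear.
M6: starts 11:30am at or after M10 ends 8:30am → clear.
M3: starts 12:30pm at or after M10 ends 8:30am → clear.
M9: starts 4:30pm at or after M10 ends 8:30am → clear.
M7: starts 5:30pm at or after M10 ends 8:30am → clear.
M4: starts 7:30pm at or after M10 ends 8:30am → clear.
M8: starts 8:00pm at or after M10 ends 8:30am → clear.
M10 overlaps M2.

No — it overlaps M2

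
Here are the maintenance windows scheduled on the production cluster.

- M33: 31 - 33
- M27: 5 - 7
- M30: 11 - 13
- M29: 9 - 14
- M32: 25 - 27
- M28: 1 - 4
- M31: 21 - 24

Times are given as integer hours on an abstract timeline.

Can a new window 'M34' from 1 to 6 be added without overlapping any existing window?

M28: starts 1 before M34 ends 6, and ends 4 after M34 starts 1 → overlap.
M27: starts 5 before M34 ends 6, and ends 7 after M34 starts 1 → overlap.
M29: starts 9 at or after M34 ends 6 → clear.
M30: starts 11 at or after M34 ends 6 → clear.
M31: starts 21 at or after M34 ends 6 → clear.
M32: starts 25 at or after M34 ends 6 → clear.
M33: starts 31 at or after M34 ends 6 → clear.
M34 overlaps M27, M28.

No — it overlaps M27, M28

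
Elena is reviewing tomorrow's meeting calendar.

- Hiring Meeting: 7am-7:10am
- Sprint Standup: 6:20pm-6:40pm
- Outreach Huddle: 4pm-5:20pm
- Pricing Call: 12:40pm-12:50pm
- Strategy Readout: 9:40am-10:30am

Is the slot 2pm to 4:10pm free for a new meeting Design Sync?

Hiring Meeting: ends 7:10am at or before Design Sync starts 2pm → clear.
Strategy Readout: ends 10:30am at or before Design Sync starts 2pm → clear.
Pricing Call: ends 12:50pm at or before Design Sync starts 2pm → clear.
Outreach Huddle: starts 4pm before Design Sync ends 4:10pm, and ends 5:20pm after Design Sync starts 2pm → overlap.
Sprint Standup: starts 6:20pm at or after Design Sync ends 4:10pm → clear.
Design Sync overlaps Outreach Huddle.

No — it overlaps Outreach Huddle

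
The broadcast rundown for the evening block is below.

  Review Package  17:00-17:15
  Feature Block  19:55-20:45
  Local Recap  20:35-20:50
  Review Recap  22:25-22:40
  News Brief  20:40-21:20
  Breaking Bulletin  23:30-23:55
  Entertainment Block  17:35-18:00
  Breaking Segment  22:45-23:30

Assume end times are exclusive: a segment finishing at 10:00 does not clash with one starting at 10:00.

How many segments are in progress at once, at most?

Sweep the timeline, counting +1 at each start and −1 at each end (ends before starts at a tie):
17:00 start Review Package → 1
17:15 end Review Package → 0
17:35 start Entertainment Block → 1
18:00 end Entertainment Block → 0
19:55 start Feature Block → 1
20:35 start Local Recap → 2
20:40 start News Brief → 3
20:45 end Feature Block → 2
20:50 end Local Recap → 1
21:20 end News Brief → 0
22:25 start Review Recap → 1
22:40 end Review Recap → 0
22:45 start Breaking Segment → 1
23:30 end Breaking Segment → 0
23:30 start Breaking Bulletin → 1
23:55 end Breaking Bulletin → 0
Peak is 3, at 20:40 (Feature Block, Local Recap, News Brief).

3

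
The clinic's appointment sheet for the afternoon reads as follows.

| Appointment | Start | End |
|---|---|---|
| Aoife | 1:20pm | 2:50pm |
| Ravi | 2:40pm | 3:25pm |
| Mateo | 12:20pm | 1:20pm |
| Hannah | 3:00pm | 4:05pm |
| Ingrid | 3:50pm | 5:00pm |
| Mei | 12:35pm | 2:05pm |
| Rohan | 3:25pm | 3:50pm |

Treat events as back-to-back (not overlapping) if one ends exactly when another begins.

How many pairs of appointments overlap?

Sorted by start: Mateo, Mei, Aoife, Ravi, Hannah, Rohan, Ingrid.
Mei starts before Mateo ends → Mateo and Mei overlap.
Aoife starts exactly when Mateo ends (back-to-back, no overlap), so nothing later overlaps Mateo either.
Aoife starts before Mei ends → Mei and Aoife overlap.
Ravi starts after Mei ends, so nothing later overlaps Mei either.
Ravi starts before Aoife ends → Aoife and Ravi overlap.
Hannah starts after Aoife ends, so nothing later overlaps Aoife either.
Hannah starts before Ravi ends → Ravi and Hannah overlap.
Rohan starts exactly when Ravi ends (back-to-back, no overlap), so nothing later overlaps Ravi either.
Rohan starts before Hannah ends → Hannah and Rohan overlap.
Ingrid starts before Hannah ends → Hannah and Ingrid overlap.
Ingrid starts exactly when Rohan ends (back-to-back, no overlap).
Overlapping pairs: Aoife & Mei, Aoife & Ravi, Hannah & Ingrid, Hannah & Ravi, Hannah & Rohan, Mateo & Mei — 6 in total.

6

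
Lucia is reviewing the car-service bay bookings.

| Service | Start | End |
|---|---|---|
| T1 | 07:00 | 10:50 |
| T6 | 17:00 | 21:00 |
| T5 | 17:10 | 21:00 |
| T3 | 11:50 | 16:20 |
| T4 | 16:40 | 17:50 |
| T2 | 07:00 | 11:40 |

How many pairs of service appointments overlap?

Sorted by start: T1, T2, T3, T4, T6, T5.
T2 starts before T1 ends → T1 and T2 overlap.
T3 starts after T1 ends, so nothing later overlaps T1 either.
T3 starts after T2 ends, so nothing later overlaps T2 either.
T4 starts after T3 ends, so nothing later overlaps T3 either.
T6 starts before T4 ends → T4 and T6 overlap.
T5 starts before T4 ends → T4 and T5 overlap.
T5 starts before T6 ends → T6 and T5 overlap.
Overlapping pairs: T1 & T2, T4 & T5, T4 & T6, T5 & T6 — 4 in total.

4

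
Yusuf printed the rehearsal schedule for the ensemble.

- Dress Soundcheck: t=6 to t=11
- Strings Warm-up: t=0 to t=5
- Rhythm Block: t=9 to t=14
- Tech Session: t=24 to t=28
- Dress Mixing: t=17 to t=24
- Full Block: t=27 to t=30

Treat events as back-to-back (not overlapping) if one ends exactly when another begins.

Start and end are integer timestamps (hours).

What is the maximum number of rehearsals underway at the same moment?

2

Walk through starts and ends in time order (an end at T is processed before a start at T):
t=0 start Strings Warm-up → 1
t=5 end Strings Warm-up → 0
t=6 start Dress Soundcheck → 1
t=9 start Rhythm Block → 2
t=11 end Dress Soundcheck → 1
t=14 end Rhythm Block → 0
t=17 start Dress Mixing → 1
t=24 end Dress Mixing → 0
t=24 start Tech Session → 1
t=27 start Full Block → 2
t=28 end Tech Session → 1
t=30 end Full Block → 0
Peak is 2, at t=9 (Dress Soundcheck, Rhythm Block).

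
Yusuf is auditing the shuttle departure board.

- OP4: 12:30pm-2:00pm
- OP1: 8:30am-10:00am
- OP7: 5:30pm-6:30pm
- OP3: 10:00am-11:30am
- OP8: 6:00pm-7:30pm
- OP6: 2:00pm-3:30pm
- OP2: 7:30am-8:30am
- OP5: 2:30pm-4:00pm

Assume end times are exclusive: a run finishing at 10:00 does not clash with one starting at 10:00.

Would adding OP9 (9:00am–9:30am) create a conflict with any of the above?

Yes — it overlaps OP1

OP2: ends 8:30am at or before OP9 starts 9:00am → clear.
OP1: starts 8:30am before OP9 ends 9:30am, and ends 10:00am after OP9 starts 9:00am → overlap.
OP3: starts 10:00am at or after OP9 ends 9:30am → clear.
OP4: starts 12:30pm at or after OP9 ends 9:30am → clear.
OP6: starts 2:00pm at or after OP9 ends 9:30am → clear.
OP5: starts 2:30pm at or after OP9 ends 9:30am → clear.
OP7: starts 5:30pm at or after OP9 ends 9:30am → clear.
OP8: starts 6:00pm at or after OP9 ends 9:30am → clear.
OP9 overlaps OP1.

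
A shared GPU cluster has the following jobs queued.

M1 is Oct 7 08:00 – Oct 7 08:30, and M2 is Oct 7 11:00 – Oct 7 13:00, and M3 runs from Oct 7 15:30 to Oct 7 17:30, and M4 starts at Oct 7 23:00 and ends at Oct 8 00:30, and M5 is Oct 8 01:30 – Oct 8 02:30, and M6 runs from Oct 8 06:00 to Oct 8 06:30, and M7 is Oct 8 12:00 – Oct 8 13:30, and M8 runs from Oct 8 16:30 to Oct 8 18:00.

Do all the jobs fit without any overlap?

Sorted by start: M1, M2, M3, M4, M5, M6, M7, M8.
M2 starts after M1 ends, so nothing later overlaps M1 either.
M3 starts after M2 ends, so nothing later overlaps M2 either.
M4 starts after M3 ends, so nothing later overlaps M3 either.
M5 starts after M4 ends, so nothing later overlaps M4 either.
M6 starts after M5 ends, so nothing later overlaps M5 either.
M7 starts after M6 ends, so nothing later overlaps M6 either.
M8 starts after M7 ends.
Every pair is clear; the schedule has no overlaps.

Yes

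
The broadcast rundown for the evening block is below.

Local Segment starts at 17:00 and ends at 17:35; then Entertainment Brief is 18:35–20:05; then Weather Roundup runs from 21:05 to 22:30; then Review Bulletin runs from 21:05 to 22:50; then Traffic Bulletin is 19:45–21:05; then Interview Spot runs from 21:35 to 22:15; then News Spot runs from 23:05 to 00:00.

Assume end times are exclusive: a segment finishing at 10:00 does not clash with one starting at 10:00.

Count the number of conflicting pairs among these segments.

Two intervals overlap when each starts before the other ends.
Sorted by start: Local Segment, Entertainment Brief, Traffic Bulletin, Weather Roundup, Review Bulletin, Interview Spot, News Spot.
Entertainment Brief starts after Local Segment ends, so Local Segment has no further overlaps.
Traffic Bulletin starts before Entertainment Brief ends → Entertainment Brief and Traffic Bulletin overlap.
Weather Roundup starts after Entertainment Brief ends, so Entertainment Brief has no further overlaps.
Weather Roundup starts exactly when Traffic Bulletin ends (back-to-back, no overlap), so Traffic Bulletin has no further overlaps.
Review Bulletin starts before Weather Roundup ends → Weather Roundup and Review Bulletin overlap.
Interview Spot starts before Weather Roundup ends → Weather Roundup and Interview Spot overlap.
News Spot starts after Weather Roundup ends.
Interview Spot starts before Review Bulletin ends → Review Bulletin and Interview Spot overlap.
News Spot starts after Review Bulletin ends.
News Spot starts after Interview Spot ends.
Overlapping pairs: Entertainment Brief & Traffic Bulletin, Interview Spot & Review Bulletin, Interview Spot & Weather Roundup, Review Bulletin & Weather Roundup — 4 in total.

4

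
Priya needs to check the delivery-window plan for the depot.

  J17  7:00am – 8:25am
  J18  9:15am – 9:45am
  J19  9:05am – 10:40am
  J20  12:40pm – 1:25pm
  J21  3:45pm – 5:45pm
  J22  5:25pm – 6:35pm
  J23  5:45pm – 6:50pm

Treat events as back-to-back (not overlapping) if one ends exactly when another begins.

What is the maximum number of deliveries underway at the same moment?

Sweep the timeline, counting +1 at each start and −1 at each end (ends before starts at a tie):
7:00am start J17 → 1
8:25am end J17 → 0
9:05am start J19 → 1
9:15am start J18 → 2
9:45am end J18 → 1
10:40am end J19 → 0
12:40pm start J20 → 1
1:25pm end J20 → 0
3:45pm start J21 → 1
5:25pm start J22 → 2
5:45pm end J21 → 1
5:45pm start J23 → 2
6:35pm end J22 → 1
6:50pm end J23 → 0
Peak is 2, at 9:15am (J18, J19).

2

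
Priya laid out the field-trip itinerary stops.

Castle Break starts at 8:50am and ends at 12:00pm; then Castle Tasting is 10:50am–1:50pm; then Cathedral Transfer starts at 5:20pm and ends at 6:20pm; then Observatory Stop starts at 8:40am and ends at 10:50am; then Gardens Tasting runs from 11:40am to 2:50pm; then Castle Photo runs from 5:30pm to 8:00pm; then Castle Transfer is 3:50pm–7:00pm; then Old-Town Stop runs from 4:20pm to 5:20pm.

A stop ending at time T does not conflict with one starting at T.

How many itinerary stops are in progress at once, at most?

3

Walk through starts and ends in time order (an end at T is processed before a start at T):
8:40am start Observatory Stop → 1
8:50am start Castle Break → 2
10:50am end Observatory Stop → 1
10:50am start Castle Tasting → 2
11:40am start Gardens Tasting → 3
12:00pm end Castle Break → 2
1:50pm end Castle Tasting → 1
2:50pm end Gardens Tasting → 0
3:50pm start Castle Transfer → 1
4:20pm start Old-Town Stop → 2
5:20pm end Old-Town Stop → 1
5:20pm start Cathedral Transfer → 2
5:30pm start Castle Photo → 3
6:20pm end Cathedral Transfer → 2
7:00pm end Castle Transfer → 1
8:00pm end Castle Photo → 0
Peak is 3, at 11:40am (Castle Break, Castle Tasting, Gardens Tasting).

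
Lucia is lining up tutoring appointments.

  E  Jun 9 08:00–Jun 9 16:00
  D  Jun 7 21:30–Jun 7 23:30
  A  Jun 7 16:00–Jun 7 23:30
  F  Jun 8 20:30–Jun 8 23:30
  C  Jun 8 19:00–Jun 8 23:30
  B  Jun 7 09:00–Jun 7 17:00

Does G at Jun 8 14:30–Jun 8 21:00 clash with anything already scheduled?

Yes — it overlaps C, F

B: ends Jun 7 17:00 at or before G starts Jun 8 14:30 → clear.
A: ends Jun 7 23:30 at or before G starts Jun 8 14:30 → clear.
D: ends Jun 7 23:30 at or before G starts Jun 8 14:30 → clear.
C: starts Jun 8 19:00 before G ends Jun 8 21:00, and ends Jun 8 23:30 after G starts Jun 8 14:30 → overlap.
F: starts Jun 8 20:30 before G ends Jun 8 21:00, and ends Jun 8 23:30 after G starts Jun 8 14:30 → overlap.
E: starts Jun 9 08:00 at or after G ends Jun 8 21:00 → clear.
G overlaps C, F.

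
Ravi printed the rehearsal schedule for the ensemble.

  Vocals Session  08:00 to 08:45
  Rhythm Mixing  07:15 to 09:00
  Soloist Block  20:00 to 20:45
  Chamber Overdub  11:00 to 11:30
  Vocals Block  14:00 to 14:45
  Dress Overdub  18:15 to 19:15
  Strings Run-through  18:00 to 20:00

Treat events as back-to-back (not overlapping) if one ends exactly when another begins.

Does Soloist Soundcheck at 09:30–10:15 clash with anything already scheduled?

Rhythm Mixing: ends 09:00 at or before Soloist Soundcheck starts 09:30 → clear.
Vocals Session: ends 08:45 at or before Soloist Soundcheck starts 09:30 → clear.
Chamber Overdub: starts 11:00 at or after Soloist Soundcheck ends 10:15 → clear.
Vocals Block: starts 14:00 at or after Soloist Soundcheck ends 10:15 → clear.
Strings Run-through: starts 18:00 at or after Soloist Soundcheck ends 10:15 → clear.
Dress Overdub: starts 18:15 at or after Soloist Soundcheck ends 10:15 → clear.
Soloist Block: starts 20:00 at or after Soloist Soundcheck ends 10:15 → clear.

No — it doesn't clash with anything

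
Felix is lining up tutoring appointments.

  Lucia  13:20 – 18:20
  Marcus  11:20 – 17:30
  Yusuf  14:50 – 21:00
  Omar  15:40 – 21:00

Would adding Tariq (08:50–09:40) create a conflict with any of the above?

No — it doesn't clash with anything

Marcus: starts 11:20 at or after Tariq ends 09:40 → clear.
Lucia: starts 13:20 at or after Tariq ends 09:40 → clear.
Yusuf: starts 14:50 at or after Tariq ends 09:40 → clear.
Omar: starts 15:40 at or after Tariq ends 09:40 → clear.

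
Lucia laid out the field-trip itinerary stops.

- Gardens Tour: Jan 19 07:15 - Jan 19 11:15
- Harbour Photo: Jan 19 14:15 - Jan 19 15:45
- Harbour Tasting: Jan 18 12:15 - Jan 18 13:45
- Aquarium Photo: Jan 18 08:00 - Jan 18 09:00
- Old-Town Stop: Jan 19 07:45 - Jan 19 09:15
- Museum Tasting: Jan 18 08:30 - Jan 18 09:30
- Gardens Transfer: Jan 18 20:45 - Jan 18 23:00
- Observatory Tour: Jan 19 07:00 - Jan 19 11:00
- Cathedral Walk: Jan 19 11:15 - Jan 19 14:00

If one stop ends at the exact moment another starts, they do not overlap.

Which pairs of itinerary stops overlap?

Sorted by start: Aquarium Photo, Museum Tasting, Harbour Tasting, Gardens Transfer, Observatory Tour, Gardens Tour, Old-Town Stop, Cathedral Walk, Harbour Photo.
Museum Tasting starts before Aquarium Photo ends → Aquarium Photo and Museum Tasting overlap.
Harbour Tasting starts after Aquarium Photo ends, so Aquarium Photo has no further overlaps.
Harbour Tasting starts after Museum Tasting ends, so Museum Tasting has no further overlaps.
Gardens Transfer starts after Harbour Tasting ends, so Harbour Tasting has no further overlaps.
Observatory Tour starts after Gardens Transfer ends, so Gardens Transfer has no further overlaps.
Gardens Tour starts before Observatory Tour ends → Observatory Tour and Gardens Tour overlap.
Old-Town Stop starts before Observatory Tour ends → Observatory Tour and Old-Town Stop overlap.
Cathedral Walk starts after Observatory Tour ends, so Observatory Tour has no further overlaps.
Old-Town Stop starts before Gardens Tour ends → Gardens Tour and Old-Town Stop overlap.
Cathedral Walk starts exactly when Gardens Tour ends (back-to-back, no overlap), so Gardens Tour has no further overlaps.
Cathedral Walk starts after Old-Town Stop ends, so Old-Town Stop has no further overlaps.
Harbour Photo starts after Cathedral Walk ends.

Aquarium Photo & Museum Tasting, Gardens Tour & Observatory Tour, Gardens Tour & Old-Town Stop, Observatory Tour & Old-Town Stop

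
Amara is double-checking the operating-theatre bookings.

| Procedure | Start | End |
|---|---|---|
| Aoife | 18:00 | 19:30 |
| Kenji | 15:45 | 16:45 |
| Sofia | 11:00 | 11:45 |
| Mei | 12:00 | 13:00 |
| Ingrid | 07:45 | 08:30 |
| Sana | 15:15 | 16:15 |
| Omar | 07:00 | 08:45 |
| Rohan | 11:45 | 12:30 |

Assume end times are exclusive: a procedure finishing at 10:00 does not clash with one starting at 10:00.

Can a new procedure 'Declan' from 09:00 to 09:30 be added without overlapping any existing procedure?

Omar: ends 08:45 at or before Declan starts 09:00 → clear.
Ingrid: ends 08:30 at or before Declan starts 09:00 → clear.
Sofia: starts 11:00 at or after Declan ends 09:30 → clear.
Rohan: starts 11:45 at or after Declan ends 09:30 → clear.
Mei: starts 12:00 at or after Declan ends 09:30 → clear.
Sana: starts 15:15 at or after Declan ends 09:30 → clear.
Kenji: starts 15:45 at or after Declan ends 09:30 → clear.
Aoife: starts 18:00 at or after Declan ends 09:30 → clear.

Yes — the slot is free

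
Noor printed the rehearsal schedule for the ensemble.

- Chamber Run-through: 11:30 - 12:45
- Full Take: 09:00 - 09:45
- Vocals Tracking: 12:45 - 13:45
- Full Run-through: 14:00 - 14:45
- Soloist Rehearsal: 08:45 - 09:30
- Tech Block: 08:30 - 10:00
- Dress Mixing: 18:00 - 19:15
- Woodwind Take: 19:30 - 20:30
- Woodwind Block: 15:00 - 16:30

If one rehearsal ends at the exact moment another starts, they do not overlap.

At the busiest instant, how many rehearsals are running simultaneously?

Walk through starts and ends in time order (an end at T is processed before a start at T):
08:30 start Tech Block → 1
08:45 start Soloist Rehearsal → 2
09:00 start Full Take → 3
09:30 end Soloist Rehearsal → 2
09:45 end Full Take → 1
10:00 end Tech Block → 0
11:30 start Chamber Run-through → 1
12:45 end Chamber Run-through → 0
12:45 start Vocals Tracking → 1
13:45 end Vocals Tracking → 0
14:00 start Full Run-through → 1
14:45 end Full Run-through → 0
15:00 start Woodwind Block → 1
16:30 end Woodwind Block → 0
18:00 start Dress Mixing → 1
19:15 end Dress Mixing → 0
19:30 start Woodwind Take → 1
20:30 end Woodwind Take → 0
Peak is 3, at 09:00 (Full Take, Soloist Rehearsal, Tech Block).

3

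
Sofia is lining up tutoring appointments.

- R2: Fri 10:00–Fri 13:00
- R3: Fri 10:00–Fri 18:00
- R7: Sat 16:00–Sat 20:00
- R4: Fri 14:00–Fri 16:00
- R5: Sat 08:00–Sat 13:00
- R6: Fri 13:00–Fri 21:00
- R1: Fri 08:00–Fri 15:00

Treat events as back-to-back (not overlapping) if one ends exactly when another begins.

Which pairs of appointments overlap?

Sorted by start: R1, R2, R3, R6, R4, R5, R7.
R2 starts before R1 ends → R1 and R2 overlap.
R3 starts before R1 ends → R1 and R3 overlap.
R6 starts before R1 ends → R1 and R6 overlap.
R4 starts before R1 ends → R1 and R4 overlap.
R5 starts after R1 ends, so R1 has no further overlaps.
R3 starts before R2 ends → R2 and R3 overlap.
R6 starts exactly when R2 ends (back-to-back, no overlap), so R2 has no further overlaps.
R6 starts before R3 ends → R3 and R6 overlap.
R4 starts before R3 ends → R3 and R4 overlap.
R5 starts after R3 ends, so R3 has no further overlaps.
R4 starts before R6 ends → R6 and R4 overlap.
R5 starts after R6 ends, so R6 has no further overlaps.
R5 starts after R4 ends, so R4 has no further overlaps.
R7 starts after R5 ends.

R1 & R2, R1 & R3, R1 & R4, R1 & R6, R2 & R3, R3 & R4, R3 & R6, R4 & R6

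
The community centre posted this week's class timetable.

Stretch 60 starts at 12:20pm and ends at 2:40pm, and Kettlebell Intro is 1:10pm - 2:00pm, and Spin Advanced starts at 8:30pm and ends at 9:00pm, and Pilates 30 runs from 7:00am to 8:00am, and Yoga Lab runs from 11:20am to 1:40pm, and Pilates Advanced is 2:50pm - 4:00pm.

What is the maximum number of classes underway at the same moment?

3

Sort all start/end points and keep a running count:
7:00am start Pilates 30 → 1
8:00am end Pilates 30 → 0
11:20am start Yoga Lab → 1
12:20pm start Stretch 60 → 2
1:10pm start Kettlebell Intro → 3
1:40pm end Yoga Lab → 2
2:00pm end Kettlebell Intro → 1
2:40pm end Stretch 60 → 0
2:50pm start Pilates Advanced → 1
4:00pm end Pilates Advanced → 0
8:30pm start Spin Advanced → 1
9:00pm end Spin Advanced → 0
Peak is 3, at 1:10pm (Kettlebell Intro, Stretch 60, Yoga Lab).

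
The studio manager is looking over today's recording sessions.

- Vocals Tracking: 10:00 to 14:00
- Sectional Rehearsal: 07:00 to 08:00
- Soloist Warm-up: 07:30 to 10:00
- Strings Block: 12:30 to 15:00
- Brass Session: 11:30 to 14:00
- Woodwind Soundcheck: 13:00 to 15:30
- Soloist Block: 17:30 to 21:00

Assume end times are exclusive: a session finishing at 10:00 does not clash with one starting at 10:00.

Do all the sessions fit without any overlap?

No

Sorted by start: Sectional Rehearsal, Soloist Warm-up, Vocals Tracking, Brass Session, Strings Block, Woodwind Soundcheck, Soloist Block.
Soloist Warm-up starts before Sectional Rehearsal ends → Sectional Rehearsal and Soloist Warm-up overlap.
That's a conflict, so the schedule is not conflict-free.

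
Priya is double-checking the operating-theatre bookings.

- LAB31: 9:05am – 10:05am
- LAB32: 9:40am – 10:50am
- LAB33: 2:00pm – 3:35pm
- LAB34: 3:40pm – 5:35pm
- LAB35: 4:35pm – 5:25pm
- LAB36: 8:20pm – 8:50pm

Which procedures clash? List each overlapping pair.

LAB31 & LAB32, LAB34 & LAB35

Two intervals overlap when each starts before the other ends.
Sorted by start: LAB31, LAB32, LAB33, LAB34, LAB35, LAB36.
LAB32 starts before LAB31 ends → LAB31 and LAB32 overlap.
LAB33 starts after LAB31 ends — done with LAB31.
LAB33 starts after LAB32 ends — done with LAB32.
LAB34 starts after LAB33 ends — done with LAB33.
LAB35 starts before LAB34 ends → LAB34 and LAB35 overlap.
LAB36 starts after LAB34 ends.
LAB36 starts after LAB35 ends.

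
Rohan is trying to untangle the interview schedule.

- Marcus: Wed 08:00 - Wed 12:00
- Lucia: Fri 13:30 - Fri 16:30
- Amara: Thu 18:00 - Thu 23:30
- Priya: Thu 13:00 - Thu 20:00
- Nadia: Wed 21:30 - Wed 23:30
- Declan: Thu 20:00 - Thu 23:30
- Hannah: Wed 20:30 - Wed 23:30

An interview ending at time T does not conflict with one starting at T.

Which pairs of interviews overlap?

Sorted by start: Marcus, Hannah, Nadia, Priya, Amara, Declan, Lucia.
Hannah starts after Marcus ends, so Marcus has no further overlaps.
Nadia starts before Hannah ends → Hannah and Nadia overlap.
Priya starts after Hannah ends, so Hannah has no further overlaps.
Priya starts after Nadia ends, so Nadia has no further overlaps.
Amara starts before Priya ends → Priya and Amara overlap.
Declan starts exactly when Priya ends (back-to-back, no overlap), so Priya has no further overlaps.
Declan starts before Amara ends → Amara and Declan overlap.
Lucia starts after Amara ends.
Lucia starts after Declan ends.

Amara & Declan, Amara & Priya, Hannah & Nadia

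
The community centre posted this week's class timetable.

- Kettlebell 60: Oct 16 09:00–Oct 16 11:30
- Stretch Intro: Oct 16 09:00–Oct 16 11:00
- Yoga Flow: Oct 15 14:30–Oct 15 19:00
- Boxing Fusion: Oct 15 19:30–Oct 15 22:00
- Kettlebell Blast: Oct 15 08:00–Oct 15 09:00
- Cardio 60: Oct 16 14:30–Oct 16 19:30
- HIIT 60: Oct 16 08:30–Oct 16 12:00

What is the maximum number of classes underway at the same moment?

Walk through starts and ends in time order (an end at T is processed before a start at T):
Oct 15 08:00 start Kettlebell Blast → 1
Oct 15 09:00 end Kettlebell Blast → 0
Oct 15 14:30 start Yoga Flow → 1
Oct 15 19:00 end Yoga Flow → 0
Oct 15 19:30 start Boxing Fusion → 1
Oct 15 22:00 end Boxing Fusion → 0
Oct 16 08:30 start HIIT 60 → 1
Oct 16 09:00 start Kettlebell 60 → 2
Oct 16 09:00 start Stretch Intro → 3
Oct 16 11:00 end Stretch Intro → 2
Oct 16 11:30 end Kettlebell 60 → 1
Oct 16 12:00 end HIIT 60 → 0
Oct 16 14:30 start Cardio 60 → 1
Oct 16 19:30 end Cardio 60 → 0
Peak is 3, at Oct 16 09:00 (HIIT 60, Kettlebell 60, Stretch Intro).

3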